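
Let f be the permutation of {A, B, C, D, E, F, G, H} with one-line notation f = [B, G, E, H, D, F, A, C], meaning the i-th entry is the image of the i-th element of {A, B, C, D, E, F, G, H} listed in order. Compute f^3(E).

Tracing E → D → … returns to E after 4 steps, so E lies in a 4-cycle (C E D H).
Advancing 3 steps from E: E → D → H → C.

C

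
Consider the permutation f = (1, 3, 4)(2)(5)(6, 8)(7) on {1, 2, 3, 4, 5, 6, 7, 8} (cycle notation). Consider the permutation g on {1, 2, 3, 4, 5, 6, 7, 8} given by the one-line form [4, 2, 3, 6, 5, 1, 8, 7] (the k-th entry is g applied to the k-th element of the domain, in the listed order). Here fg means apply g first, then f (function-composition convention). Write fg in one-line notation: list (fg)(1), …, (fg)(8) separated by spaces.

(fg)(x) = f(g(x)). Computing each image: f(g(1)) = f(4) = 1, f(g(2)) = f(2) = 2, f(g(3)) = f(3) = 4, f(g(4)) = f(6) = 8, f(g(5)) = f(5) = 5, f(g(6)) = f(1) = 3, f(g(7)) = f(8) = 6, f(g(8)) = f(7) = 7.
Hence fg = [1 2 4 8 5 3 6 7].

1 2 4 8 5 3 6 7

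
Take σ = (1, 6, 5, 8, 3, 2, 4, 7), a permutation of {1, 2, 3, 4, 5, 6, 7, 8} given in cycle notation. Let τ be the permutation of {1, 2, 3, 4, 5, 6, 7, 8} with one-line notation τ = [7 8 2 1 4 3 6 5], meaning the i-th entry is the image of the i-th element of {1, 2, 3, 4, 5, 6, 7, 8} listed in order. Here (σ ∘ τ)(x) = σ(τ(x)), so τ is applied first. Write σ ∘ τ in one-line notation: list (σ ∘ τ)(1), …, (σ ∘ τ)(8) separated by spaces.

1 3 4 6 7 2 5 8

(σ ∘ τ)(x) = σ(τ(x)). Computing each image: σ(τ(1)) = σ(7) = 1, σ(τ(2)) = σ(8) = 3, σ(τ(3)) = σ(2) = 4, σ(τ(4)) = σ(1) = 6, σ(τ(5)) = σ(4) = 7, σ(τ(6)) = σ(3) = 2, σ(τ(7)) = σ(6) = 5, σ(τ(8)) = σ(5) = 8.
Hence σ ∘ τ = [1 3 4 6 7 2 5 8].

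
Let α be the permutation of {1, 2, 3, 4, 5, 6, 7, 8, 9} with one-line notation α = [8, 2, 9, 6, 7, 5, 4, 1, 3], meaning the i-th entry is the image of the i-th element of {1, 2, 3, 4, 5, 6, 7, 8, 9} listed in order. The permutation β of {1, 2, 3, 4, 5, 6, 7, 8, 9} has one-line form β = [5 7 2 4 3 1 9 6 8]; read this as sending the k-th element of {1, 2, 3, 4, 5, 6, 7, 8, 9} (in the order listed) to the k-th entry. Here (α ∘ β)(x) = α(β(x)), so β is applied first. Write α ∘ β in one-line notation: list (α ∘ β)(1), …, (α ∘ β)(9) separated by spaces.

7 4 2 6 9 8 3 5 1

Chase each element through β then α: 1 → 5 → 7; 2 → 7 → 4; 3 → 2 → 2; 4 → 4 → 6; 5 → 3 → 9; 6 → 1 → 8; 7 → 9 → 3; 8 → 6 → 5; 9 → 8 → 1.
Collecting the images, α ∘ β = [7 4 2 6 9 8 3 5 1].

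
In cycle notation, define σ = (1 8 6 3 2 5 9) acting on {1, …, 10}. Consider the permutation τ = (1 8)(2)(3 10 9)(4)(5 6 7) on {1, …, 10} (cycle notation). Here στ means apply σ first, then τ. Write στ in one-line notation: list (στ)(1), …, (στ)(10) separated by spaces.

1 6 2 4 3 10 5 7 8 9

Chase each element through σ then τ: 1 → 8 → 1; 2 → 5 → 6; 3 → 2 → 2; 4 → 4 → 4; 5 → 9 → 3; 6 → 3 → 10; 7 → 7 → 5; 8 → 6 → 7; 9 → 1 → 8; 10 → 10 → 9.
So στ in one-line form is 1 6 2 4 3 10 5 7 8 9.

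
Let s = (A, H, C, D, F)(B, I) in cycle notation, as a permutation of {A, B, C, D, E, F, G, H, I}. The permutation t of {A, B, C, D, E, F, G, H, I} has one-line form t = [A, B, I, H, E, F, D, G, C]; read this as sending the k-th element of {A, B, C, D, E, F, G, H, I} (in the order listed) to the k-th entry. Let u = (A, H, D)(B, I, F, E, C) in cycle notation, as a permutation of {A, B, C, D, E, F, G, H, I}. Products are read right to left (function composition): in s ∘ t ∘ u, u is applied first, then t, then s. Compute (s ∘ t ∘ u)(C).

I

Apply the permutations in order: u(C) = B, then t(B) = B, then s(B) = I. So (s ∘ t ∘ u)(C) = I.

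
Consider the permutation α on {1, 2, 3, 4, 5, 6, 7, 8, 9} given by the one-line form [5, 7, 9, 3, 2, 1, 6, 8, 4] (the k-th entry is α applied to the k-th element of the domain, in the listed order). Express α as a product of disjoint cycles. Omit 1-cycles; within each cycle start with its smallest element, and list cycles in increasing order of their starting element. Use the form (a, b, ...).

(1, 5, 2, 7, 6)(3, 9, 4)

Start at 1 and follow images: 1 → 5 → 2 → 7 → 6 → 1, giving the cycle (1, 5, 2, 7, 6).
Repeating from the next unused element and collecting all non-trivial cycles gives (1, 5, 2, 7, 6)(3, 9, 4).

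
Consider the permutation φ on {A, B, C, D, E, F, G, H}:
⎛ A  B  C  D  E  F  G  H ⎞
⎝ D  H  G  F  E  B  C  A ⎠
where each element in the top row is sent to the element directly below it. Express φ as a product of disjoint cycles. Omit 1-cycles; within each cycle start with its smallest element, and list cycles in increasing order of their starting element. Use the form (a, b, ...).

(A, D, F, B, H)(C, G)

From A: A → D → F → B → H → A, closing the cycle (A, D, F, B, H).
Repeating from the next unused element and collecting all non-trivial cycles gives (A, D, F, B, H)(C, G).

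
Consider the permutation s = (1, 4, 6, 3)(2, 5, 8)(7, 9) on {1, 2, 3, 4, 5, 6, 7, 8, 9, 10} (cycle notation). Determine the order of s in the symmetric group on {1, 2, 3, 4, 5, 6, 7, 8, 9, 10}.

12

The disjoint cycles have lengths 4, 3, 2, 1.
The order is lcm(4, 3, 2) = 12.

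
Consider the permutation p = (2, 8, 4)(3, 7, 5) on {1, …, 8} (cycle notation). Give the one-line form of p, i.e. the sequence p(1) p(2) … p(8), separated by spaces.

1 8 7 2 3 6 5 4

Image by image: 1→1, 2→8, 3→7, 4→2, 5→3, 6→6, 7→5, 8→4.
Listing these in domain order gives 1 8 7 2 3 6 5 4.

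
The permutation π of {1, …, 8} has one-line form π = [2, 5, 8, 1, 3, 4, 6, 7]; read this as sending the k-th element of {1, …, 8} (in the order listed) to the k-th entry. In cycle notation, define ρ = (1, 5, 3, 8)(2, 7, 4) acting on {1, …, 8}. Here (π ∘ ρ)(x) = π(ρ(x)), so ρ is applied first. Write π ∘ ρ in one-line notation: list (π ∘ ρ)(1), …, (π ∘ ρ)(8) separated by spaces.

Chase each element through ρ then π: 1 → 5 → 3; 2 → 7 → 6; 3 → 8 → 7; 4 → 2 → 5; 5 → 3 → 8; 6 → 6 → 4; 7 → 4 → 1; 8 → 1 → 2.
Collecting the images, π ∘ ρ = [3 6 7 5 8 4 1 2].

3 6 7 5 8 4 1 2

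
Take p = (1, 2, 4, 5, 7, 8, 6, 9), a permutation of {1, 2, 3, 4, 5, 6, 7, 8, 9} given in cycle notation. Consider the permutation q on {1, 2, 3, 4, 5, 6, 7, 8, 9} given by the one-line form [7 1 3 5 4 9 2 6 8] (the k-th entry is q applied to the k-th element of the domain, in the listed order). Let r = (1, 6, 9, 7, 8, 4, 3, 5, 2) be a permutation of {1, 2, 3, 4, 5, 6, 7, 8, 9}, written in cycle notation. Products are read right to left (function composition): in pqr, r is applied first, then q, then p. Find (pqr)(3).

(pqr)(3) = p(q(r(3))). r(3) = 5, then q(5) = 4, then p(4) = 5, so the result is 5.

5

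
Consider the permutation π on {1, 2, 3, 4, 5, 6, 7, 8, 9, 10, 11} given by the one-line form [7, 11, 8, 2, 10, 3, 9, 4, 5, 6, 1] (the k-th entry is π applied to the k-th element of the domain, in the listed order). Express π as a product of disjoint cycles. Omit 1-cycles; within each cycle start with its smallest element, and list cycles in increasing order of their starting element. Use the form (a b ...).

Start at 1 and follow images: 1 → 7 → 9 → 5 → 10 → 6 → 3 → 8 → 4 → 2 → 11 → 1, giving the cycle (1 7 9 5 10 6 3 8 4 2 11).
Continuing from each remaining unvisited element yields (1 7 9 5 10 6 3 8 4 2 11).

(1 7 9 5 10 6 3 8 4 2 11)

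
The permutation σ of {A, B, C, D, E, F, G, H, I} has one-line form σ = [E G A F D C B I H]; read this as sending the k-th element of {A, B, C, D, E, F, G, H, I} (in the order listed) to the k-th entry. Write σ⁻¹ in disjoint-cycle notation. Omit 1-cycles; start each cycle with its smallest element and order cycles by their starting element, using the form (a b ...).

The cycle decomposition of σ is (A E D F C)(B G)(H I).
The inverse reverses every cycle; in canonical form, σ⁻¹ = (A C F D E)(B G)(H I).

(A C F D E)(B G)(H I)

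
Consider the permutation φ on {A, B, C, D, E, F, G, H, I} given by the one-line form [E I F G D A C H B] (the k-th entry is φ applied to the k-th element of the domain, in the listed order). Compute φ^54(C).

Tracing C → F → … returns to C after 6 steps, so C lies in a 6-cycle (A E D G C F).
Powers repeat with period 6 on this cycle, and 54 mod 6 = 0, so φ^54(C) = φ^0(C).
So φ^54(C) = C.

C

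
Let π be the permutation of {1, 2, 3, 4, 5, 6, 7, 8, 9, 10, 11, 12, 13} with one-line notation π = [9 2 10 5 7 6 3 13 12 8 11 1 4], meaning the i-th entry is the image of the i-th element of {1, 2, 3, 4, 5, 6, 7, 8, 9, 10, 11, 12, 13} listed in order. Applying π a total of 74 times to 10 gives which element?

Tracing 10 → 8 → … returns to 10 after 7 steps, so 10 lies in a 7-cycle (3 10 8 13 4 5 7).
Since the cycle has length 7, π^74 acts on it the same as π^4 (74 mod 7 = 4).
Advancing 4 steps from 10: 10 → 8 → 13 → 4 → 5.

5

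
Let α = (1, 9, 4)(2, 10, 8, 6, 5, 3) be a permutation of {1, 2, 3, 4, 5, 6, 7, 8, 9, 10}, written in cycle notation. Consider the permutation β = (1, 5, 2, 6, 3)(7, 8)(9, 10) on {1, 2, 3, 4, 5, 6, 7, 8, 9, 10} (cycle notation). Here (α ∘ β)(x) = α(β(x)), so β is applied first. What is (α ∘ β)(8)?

7

First apply β: β(8) = 7, then α(7) = 7. Thus (α ∘ β)(8) = 7.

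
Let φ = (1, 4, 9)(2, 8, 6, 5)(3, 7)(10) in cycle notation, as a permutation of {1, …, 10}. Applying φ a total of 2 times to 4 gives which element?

4 lies in the 3-cycle (1, 4, 9).
Advancing 2 steps from 4: 4 → 9 → 1.

1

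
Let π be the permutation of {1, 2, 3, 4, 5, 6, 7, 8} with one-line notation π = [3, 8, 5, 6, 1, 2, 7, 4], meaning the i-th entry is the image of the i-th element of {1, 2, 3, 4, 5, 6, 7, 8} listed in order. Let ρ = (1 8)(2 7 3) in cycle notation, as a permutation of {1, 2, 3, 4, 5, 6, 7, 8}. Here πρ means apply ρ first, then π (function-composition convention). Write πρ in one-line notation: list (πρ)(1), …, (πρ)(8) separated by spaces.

4 7 8 6 1 2 5 3

For each element, apply ρ then π: 1 → 8 → 4; 2 → 7 → 7; 3 → 2 → 8; 4 → 4 → 6; 5 → 5 → 1; 6 → 6 → 2; 7 → 3 → 5; 8 → 1 → 3.
So πρ in one-line form is 4 7 8 6 1 2 5 3.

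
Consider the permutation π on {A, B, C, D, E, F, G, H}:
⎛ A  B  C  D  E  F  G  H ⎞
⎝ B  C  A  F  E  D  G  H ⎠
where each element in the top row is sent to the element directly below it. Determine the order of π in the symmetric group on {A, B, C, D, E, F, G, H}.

Decomposing into disjoint cycles gives cycle lengths 3, 2, 1, 1, 1.
The order is lcm(3, 2) = 6.

6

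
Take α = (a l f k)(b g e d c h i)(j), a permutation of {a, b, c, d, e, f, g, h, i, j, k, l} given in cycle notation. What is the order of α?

The disjoint cycles have lengths 7, 4, 1.
The order of α is the least common multiple of its cycle lengths: lcm(7, 4) = 28.

28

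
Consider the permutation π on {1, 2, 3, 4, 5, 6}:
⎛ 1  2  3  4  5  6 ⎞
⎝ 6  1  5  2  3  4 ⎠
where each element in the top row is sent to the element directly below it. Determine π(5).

3

The entry below 5 in the array is 3, so π(5) = 3.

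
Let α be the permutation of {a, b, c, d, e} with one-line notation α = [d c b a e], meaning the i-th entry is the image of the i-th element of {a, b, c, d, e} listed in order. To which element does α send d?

a

d is element number 4 of the domain, and entry number 4 of the one-line form is a, so α(d) = a.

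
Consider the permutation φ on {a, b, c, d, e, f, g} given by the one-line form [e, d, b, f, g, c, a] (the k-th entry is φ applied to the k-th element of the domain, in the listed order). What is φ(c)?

c is element number 3 of the domain, and entry number 3 of the one-line form is b, so φ(c) = b.

b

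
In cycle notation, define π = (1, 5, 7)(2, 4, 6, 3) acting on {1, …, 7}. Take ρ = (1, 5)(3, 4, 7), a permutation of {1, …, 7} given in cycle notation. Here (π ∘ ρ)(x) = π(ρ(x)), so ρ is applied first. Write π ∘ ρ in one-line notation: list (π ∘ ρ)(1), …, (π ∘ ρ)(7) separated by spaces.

For each element, apply ρ then π: 1 → 5 → 7; 2 → 2 → 4; 3 → 4 → 6; 4 → 7 → 1; 5 → 1 → 5; 6 → 6 → 3; 7 → 3 → 2.
Collecting the images, π ∘ ρ = [7 4 6 1 5 3 2].

7 4 6 1 5 3 2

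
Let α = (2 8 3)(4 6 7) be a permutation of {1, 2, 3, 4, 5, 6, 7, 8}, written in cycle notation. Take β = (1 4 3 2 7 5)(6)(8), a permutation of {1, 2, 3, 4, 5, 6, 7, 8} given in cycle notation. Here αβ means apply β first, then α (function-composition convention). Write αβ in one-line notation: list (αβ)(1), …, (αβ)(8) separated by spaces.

6 4 8 2 1 7 5 3

Chase each element through β then α: 1 → 4 → 6; 2 → 7 → 4; 3 → 2 → 8; 4 → 3 → 2; 5 → 1 → 1; 6 → 6 → 7; 7 → 5 → 5; 8 → 8 → 3.
Collecting the images, αβ = [6 4 8 2 1 7 5 3].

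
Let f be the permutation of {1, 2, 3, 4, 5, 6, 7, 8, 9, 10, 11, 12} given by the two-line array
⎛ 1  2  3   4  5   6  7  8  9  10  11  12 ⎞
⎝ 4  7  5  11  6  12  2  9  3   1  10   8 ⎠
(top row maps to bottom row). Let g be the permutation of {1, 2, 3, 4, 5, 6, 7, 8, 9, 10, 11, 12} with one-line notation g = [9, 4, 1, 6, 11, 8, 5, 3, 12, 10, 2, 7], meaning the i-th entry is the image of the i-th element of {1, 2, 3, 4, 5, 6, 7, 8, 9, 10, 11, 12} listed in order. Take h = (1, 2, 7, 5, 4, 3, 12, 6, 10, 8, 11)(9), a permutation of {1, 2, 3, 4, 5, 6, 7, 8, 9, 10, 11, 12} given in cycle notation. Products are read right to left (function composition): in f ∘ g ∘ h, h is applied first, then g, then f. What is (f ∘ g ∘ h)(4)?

Apply the permutations in order: h(4) = 3, then g(3) = 1, then f(1) = 4. So (f ∘ g ∘ h)(4) = 4.

4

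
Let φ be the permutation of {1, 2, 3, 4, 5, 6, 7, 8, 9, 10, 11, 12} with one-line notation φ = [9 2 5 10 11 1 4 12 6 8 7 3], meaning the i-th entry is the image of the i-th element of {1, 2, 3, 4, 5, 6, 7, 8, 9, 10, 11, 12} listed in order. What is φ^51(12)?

Tracing 12 → 3 → … returns to 12 after 8 steps, so 12 lies in an 8-cycle (3 5 11 7 4 10 8 12).
Powers repeat with period 8 on this cycle, and 51 mod 8 = 3, so φ^51(12) = φ^3(12).
Stepping 3 places around the cycle: 12 → 3 → 5 → 11.

11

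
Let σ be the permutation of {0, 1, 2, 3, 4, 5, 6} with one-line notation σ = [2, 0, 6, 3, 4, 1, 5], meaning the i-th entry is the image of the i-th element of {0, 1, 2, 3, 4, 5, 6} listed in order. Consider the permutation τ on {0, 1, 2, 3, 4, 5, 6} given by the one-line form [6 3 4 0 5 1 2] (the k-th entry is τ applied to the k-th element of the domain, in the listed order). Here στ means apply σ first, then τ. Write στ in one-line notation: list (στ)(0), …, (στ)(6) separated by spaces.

For each element, apply σ then τ: 0 → 2 → 4; 1 → 0 → 6; 2 → 6 → 2; 3 → 3 → 0; 4 → 4 → 5; 5 → 1 → 3; 6 → 5 → 1.
Collecting the images, στ = [4 6 2 0 5 3 1].

4 6 2 0 5 3 1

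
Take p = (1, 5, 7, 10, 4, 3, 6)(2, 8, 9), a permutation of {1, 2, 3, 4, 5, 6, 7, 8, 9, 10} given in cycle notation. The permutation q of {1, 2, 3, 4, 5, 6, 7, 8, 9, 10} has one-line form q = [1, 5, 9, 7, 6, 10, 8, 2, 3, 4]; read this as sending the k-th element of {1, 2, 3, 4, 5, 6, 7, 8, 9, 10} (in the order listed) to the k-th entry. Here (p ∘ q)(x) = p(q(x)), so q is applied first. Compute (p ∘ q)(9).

6

q(9) = 3, then p(3) = 6; composing gives (p ∘ q)(9) = 6.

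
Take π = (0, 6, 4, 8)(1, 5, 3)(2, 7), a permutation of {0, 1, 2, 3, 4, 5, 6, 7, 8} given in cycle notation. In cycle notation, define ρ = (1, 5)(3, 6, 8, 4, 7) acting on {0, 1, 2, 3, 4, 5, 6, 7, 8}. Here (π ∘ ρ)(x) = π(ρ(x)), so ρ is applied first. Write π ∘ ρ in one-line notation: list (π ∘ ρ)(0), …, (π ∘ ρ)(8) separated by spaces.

6 3 7 4 2 5 0 1 8

(π ∘ ρ)(x) = π(ρ(x)). Computing each image: π(ρ(0)) = π(0) = 6, π(ρ(1)) = π(5) = 3, π(ρ(2)) = π(2) = 7, π(ρ(3)) = π(6) = 4, π(ρ(4)) = π(7) = 2, π(ρ(5)) = π(1) = 5, π(ρ(6)) = π(8) = 0, π(ρ(7)) = π(3) = 1, π(ρ(8)) = π(4) = 8.
Hence π ∘ ρ = [6 3 7 4 2 5 0 1 8].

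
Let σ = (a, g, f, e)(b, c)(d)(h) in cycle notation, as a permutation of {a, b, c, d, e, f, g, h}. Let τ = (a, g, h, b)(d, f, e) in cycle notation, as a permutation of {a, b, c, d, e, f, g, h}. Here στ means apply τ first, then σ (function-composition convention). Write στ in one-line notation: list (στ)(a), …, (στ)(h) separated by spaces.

For each element, apply τ then σ: a → g → f; b → a → g; c → c → b; d → f → e; e → d → d; f → e → a; g → h → h; h → b → c.
Collecting the images, στ = [f g b e d a h c].

f g b e d a h c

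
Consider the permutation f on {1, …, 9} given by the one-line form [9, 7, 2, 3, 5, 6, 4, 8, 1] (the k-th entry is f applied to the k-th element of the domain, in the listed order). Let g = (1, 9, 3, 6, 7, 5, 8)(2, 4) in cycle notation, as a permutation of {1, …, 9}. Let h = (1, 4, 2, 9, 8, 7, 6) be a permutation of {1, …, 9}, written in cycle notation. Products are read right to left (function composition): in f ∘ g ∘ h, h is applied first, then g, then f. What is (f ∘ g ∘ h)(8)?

5

(f ∘ g ∘ h)(8) = f(g(h(8))). h(8) = 7, then g(7) = 5, then f(5) = 5, so the result is 5.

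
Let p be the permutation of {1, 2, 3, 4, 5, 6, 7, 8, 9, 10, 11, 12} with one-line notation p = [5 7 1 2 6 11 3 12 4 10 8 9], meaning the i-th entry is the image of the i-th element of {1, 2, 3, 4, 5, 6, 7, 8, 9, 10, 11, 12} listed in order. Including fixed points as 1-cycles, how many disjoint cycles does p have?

The cycle decomposition is (1 5 6 11 8 12 9 4 2 7 3)(10), which has 2 cycles (counting 1-cycles).

2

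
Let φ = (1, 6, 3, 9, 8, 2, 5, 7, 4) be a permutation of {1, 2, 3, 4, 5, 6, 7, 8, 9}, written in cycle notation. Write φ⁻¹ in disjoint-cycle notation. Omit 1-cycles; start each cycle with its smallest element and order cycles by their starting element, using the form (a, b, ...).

(1, 4, 7, 5, 2, 8, 9, 3, 6)

Inverting a permutation written in cycle notation just reverses the order within every cycle.
Reversing each cycle of φ and rotating so the smallest element leads gives (1, 4, 7, 5, 2, 8, 9, 3, 6).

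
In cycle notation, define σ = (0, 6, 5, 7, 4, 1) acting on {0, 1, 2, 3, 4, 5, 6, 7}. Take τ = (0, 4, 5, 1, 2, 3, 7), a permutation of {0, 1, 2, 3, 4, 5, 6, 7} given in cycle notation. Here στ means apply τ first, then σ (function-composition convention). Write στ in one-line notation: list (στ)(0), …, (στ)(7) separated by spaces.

For each element, apply τ then σ: 0 → 4 → 1; 1 → 2 → 2; 2 → 3 → 3; 3 → 7 → 4; 4 → 5 → 7; 5 → 1 → 0; 6 → 6 → 5; 7 → 0 → 6.
Collecting the images, στ = [1 2 3 4 7 0 5 6].

1 2 3 4 7 0 5 6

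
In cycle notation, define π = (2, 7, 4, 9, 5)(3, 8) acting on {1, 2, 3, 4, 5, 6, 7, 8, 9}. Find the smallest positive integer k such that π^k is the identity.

The cycle type of π is (5, 2, 1, 1).
The order of π is the least common multiple of its cycle lengths: lcm(5, 2) = 10.

10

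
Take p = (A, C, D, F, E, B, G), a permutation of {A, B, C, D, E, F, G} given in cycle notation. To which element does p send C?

D

In the cycle (A, C, D, F, E, B, G), C is followed by D, so p(C) = D.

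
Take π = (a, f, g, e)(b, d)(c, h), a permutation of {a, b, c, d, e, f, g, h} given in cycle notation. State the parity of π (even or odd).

odd

The cycle lengths are 4, 2, 2.
A cycle of length ℓ contributes ℓ−1 transpositions, so π is a product of 3 + 1 + 1 = 5 transpositions — odd.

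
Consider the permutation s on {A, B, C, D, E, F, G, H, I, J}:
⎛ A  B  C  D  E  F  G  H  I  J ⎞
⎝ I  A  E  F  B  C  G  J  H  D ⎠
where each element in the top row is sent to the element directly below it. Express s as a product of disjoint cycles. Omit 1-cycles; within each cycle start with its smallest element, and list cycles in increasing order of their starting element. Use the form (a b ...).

Start at A and follow images: A → I → H → J → D → F → C → E → B → A, giving the cycle (A I H J D F C E B).
Repeating from the next unused element and collecting all non-trivial cycles gives (A I H J D F C E B).

(A I H J D F C E B)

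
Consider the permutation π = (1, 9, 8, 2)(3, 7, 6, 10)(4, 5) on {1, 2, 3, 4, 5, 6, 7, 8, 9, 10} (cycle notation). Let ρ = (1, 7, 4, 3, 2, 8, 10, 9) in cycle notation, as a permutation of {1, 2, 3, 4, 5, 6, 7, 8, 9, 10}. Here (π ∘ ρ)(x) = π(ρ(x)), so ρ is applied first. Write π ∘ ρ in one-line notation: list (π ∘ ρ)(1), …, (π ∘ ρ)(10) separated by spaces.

6 2 1 7 4 10 5 3 9 8

Chase each element through ρ then π: 1 → 7 → 6; 2 → 8 → 2; 3 → 2 → 1; 4 → 3 → 7; 5 → 5 → 4; 6 → 6 → 10; 7 → 4 → 5; 8 → 10 → 3; 9 → 1 → 9; 10 → 9 → 8.
Collecting the images, π ∘ ρ = [6 2 1 7 4 10 5 3 9 8].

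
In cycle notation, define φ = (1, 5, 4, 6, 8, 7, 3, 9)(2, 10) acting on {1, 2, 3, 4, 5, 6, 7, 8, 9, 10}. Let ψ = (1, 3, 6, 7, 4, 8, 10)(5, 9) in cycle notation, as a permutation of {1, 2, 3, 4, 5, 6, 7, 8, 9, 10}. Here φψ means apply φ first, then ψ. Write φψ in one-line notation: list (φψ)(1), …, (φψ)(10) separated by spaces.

(φψ)(x) = ψ(φ(x)). Computing each image: ψ(φ(1)) = ψ(5) = 9, ψ(φ(2)) = ψ(10) = 1, ψ(φ(3)) = ψ(9) = 5, ψ(φ(4)) = ψ(6) = 7, ψ(φ(5)) = ψ(4) = 8, ψ(φ(6)) = ψ(8) = 10, ψ(φ(7)) = ψ(3) = 6, ψ(φ(8)) = ψ(7) = 4, ψ(φ(9)) = ψ(1) = 3, ψ(φ(10)) = ψ(2) = 2.
Hence φψ = [9 1 5 7 8 10 6 4 3 2].

9 1 5 7 8 10 6 4 3 2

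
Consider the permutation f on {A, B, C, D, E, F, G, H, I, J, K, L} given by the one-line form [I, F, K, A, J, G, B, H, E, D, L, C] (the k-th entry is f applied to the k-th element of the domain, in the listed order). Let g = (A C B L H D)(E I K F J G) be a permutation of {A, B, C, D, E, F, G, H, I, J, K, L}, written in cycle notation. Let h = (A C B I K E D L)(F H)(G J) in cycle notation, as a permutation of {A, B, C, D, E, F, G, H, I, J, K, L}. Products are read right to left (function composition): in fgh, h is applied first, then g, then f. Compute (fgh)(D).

H

(fgh)(D) = f(g(h(D))). h(D) = L, then g(L) = H, then f(H) = H, so the result is H.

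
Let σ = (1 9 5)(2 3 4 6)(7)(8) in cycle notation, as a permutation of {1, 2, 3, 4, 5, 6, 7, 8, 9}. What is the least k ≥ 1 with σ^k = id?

12

The disjoint cycles have lengths 4, 3, 1, 1.
The order of σ is the least common multiple of its cycle lengths: lcm(4, 3) = 12.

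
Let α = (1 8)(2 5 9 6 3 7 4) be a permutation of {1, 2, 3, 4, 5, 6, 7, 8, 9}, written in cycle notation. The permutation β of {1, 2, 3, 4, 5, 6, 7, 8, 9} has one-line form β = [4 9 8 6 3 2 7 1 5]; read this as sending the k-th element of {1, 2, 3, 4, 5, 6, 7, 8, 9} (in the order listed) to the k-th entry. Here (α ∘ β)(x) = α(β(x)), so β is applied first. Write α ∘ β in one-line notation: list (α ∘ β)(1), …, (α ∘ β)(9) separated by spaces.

(α ∘ β)(x) = α(β(x)). Computing each image: α(β(1)) = α(4) = 2, α(β(2)) = α(9) = 6, α(β(3)) = α(8) = 1, α(β(4)) = α(6) = 3, α(β(5)) = α(3) = 7, α(β(6)) = α(2) = 5, α(β(7)) = α(7) = 4, α(β(8)) = α(1) = 8, α(β(9)) = α(5) = 9.
Hence α ∘ β = [2 6 1 3 7 5 4 8 9].

2 6 1 3 7 5 4 8 9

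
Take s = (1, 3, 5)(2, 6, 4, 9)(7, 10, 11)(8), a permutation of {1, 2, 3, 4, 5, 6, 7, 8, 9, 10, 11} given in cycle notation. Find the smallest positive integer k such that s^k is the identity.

The disjoint cycles have lengths 4, 3, 3, 1.
The order is lcm(4, 3, 3) = 12.

12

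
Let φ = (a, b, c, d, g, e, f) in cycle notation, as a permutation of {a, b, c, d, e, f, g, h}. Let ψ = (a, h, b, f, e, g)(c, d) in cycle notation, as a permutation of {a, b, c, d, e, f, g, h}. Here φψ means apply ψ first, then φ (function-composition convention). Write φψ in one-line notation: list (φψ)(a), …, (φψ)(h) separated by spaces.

For each element, apply ψ then φ: a → h → h; b → f → a; c → d → g; d → c → d; e → g → e; f → e → f; g → a → b; h → b → c.
Collecting the images, φψ = [h a g d e f b c].

h a g d e f b c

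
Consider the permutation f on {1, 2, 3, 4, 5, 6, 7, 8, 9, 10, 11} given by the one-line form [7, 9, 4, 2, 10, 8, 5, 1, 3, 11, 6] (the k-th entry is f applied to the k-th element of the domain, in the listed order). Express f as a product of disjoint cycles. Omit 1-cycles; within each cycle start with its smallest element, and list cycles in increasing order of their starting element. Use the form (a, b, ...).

From 1: 1 → 7 → 5 → 10 → 11 → 6 → 8 → 1, closing the cycle (1, 7, 5, 10, 11, 6, 8).
Repeating from the next unused element and collecting all non-trivial cycles gives (1, 7, 5, 10, 11, 6, 8)(2, 9, 3, 4).

(1, 7, 5, 10, 11, 6, 8)(2, 9, 3, 4)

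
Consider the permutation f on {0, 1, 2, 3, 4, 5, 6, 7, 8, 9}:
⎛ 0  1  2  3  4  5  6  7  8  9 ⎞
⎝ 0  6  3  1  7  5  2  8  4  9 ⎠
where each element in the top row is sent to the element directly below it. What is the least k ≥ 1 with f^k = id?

12

The disjoint-cycle form of f has cycle lengths 4, 3, 1, 1, 1.
The order is lcm(4, 3) = 12.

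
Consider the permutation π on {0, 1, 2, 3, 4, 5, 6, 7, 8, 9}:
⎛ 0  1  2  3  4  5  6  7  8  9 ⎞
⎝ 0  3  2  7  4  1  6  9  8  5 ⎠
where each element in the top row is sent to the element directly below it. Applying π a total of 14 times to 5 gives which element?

9

Tracing 5 → 1 → … returns to 5 after 5 steps, so 5 lies in a 5-cycle (1, 3, 7, 9, 5).
Powers repeat with period 5 on this cycle, and 14 mod 5 = 4, so π^14(5) = π^4(5).
Stepping 4 places around the cycle: 5 → 1 → 3 → 7 → 9.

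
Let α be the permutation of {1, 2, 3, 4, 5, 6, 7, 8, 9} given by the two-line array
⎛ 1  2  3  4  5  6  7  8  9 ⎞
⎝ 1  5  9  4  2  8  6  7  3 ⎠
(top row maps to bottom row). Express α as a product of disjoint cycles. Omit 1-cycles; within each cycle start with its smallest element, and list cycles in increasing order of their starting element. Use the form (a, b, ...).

(2, 5)(3, 9)(6, 8, 7)

From 2: 2 → 5 → 2, closing the cycle (2, 5).
Repeating from the next unused element and collecting all non-trivial cycles gives (2, 5)(3, 9)(6, 8, 7).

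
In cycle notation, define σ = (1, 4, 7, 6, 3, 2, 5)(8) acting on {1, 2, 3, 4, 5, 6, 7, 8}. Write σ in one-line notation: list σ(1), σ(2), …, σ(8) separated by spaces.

Each element maps to the next entry in its cycle (wrapping to the front): 1↦4, 2↦5, 3↦2, 4↦7, 5↦1, 6↦3, 7↦6, 8↦8.
Listing these in domain order gives 4 5 2 7 1 3 6 8.

4 5 2 7 1 3 6 8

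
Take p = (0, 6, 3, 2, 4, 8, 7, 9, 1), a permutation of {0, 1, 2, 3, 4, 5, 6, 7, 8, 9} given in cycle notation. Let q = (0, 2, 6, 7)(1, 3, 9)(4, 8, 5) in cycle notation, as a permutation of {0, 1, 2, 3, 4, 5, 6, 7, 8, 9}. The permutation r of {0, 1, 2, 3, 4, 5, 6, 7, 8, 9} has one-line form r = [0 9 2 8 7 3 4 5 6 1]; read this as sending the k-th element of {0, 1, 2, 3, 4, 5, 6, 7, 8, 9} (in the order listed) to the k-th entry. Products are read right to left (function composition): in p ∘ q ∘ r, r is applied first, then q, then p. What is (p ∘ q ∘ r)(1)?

Apply the permutations in order: r(1) = 9, then q(9) = 1, then p(1) = 0. So (p ∘ q ∘ r)(1) = 0.

0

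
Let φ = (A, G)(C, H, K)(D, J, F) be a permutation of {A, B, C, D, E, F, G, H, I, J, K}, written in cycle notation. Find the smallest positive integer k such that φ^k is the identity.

The disjoint cycles have lengths 3, 3, 2, 1, 1, 1.
The order is lcm(3, 3, 2) = 6.

6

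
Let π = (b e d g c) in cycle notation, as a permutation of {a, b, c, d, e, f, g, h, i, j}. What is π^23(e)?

c

e lies in the 5-cycle (b e d g c).
Powers repeat with period 5 on this cycle, and 23 mod 5 = 3, so π^23(e) = π^3(e).
Stepping 3 places around the cycle: e → d → g → c.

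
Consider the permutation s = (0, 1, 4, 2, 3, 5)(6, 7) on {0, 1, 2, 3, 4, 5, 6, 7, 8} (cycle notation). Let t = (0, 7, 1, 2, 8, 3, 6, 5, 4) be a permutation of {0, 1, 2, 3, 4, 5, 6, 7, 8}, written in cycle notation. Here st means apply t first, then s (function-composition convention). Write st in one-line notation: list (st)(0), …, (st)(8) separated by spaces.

6 3 8 7 1 2 0 4 5

For each element, apply t then s: 0 → 7 → 6; 1 → 2 → 3; 2 → 8 → 8; 3 → 6 → 7; 4 → 0 → 1; 5 → 4 → 2; 6 → 5 → 0; 7 → 1 → 4; 8 → 3 → 5.
So st in one-line form is 6 3 8 7 1 2 0 4 5.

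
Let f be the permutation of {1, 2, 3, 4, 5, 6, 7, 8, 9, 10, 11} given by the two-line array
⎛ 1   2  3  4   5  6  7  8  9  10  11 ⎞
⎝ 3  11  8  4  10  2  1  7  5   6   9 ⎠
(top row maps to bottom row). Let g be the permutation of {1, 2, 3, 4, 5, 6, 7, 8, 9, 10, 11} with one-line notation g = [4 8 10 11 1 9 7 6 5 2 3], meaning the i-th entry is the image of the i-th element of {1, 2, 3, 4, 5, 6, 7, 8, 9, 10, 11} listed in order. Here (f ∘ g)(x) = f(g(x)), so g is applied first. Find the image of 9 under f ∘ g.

10

(f ∘ g)(9) = f(g(9)). g(9) = 5, then f(5) = 10. So (f ∘ g)(9) = 10.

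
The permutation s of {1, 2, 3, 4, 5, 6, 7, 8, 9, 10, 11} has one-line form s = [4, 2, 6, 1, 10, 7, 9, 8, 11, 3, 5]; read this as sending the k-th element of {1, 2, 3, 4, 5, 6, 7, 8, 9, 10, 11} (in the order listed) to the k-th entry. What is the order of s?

14

The disjoint-cycle form of s has cycle lengths 7, 2, 1, 1.
The order of s is the least common multiple of its cycle lengths: lcm(7, 2) = 14.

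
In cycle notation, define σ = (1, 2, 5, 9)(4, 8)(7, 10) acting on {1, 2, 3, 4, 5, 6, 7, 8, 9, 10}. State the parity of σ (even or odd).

The cycle lengths are 4, 2, 2, 1, 1.
A cycle is odd iff its length is even; σ has 3 even-length cycles, so sgn(σ) = (−1)^3 and σ is odd.

odd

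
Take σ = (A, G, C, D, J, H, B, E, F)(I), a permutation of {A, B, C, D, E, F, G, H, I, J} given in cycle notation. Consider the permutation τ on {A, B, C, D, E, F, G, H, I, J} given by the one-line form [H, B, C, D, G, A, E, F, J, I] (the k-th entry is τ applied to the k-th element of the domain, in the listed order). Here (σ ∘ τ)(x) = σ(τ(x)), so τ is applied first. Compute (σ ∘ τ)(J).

First apply τ: τ(J) = I, then σ(I) = I. Thus (σ ∘ τ)(J) = I.

I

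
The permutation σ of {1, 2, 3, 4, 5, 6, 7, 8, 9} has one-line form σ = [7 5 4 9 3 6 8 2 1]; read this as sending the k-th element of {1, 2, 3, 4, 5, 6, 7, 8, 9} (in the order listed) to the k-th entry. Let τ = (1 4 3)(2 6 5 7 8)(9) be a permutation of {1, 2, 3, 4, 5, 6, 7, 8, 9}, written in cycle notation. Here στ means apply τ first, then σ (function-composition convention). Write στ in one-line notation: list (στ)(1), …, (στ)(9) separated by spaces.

9 6 7 4 8 3 2 5 1

(στ)(x) = σ(τ(x)). Computing each image: σ(τ(1)) = σ(4) = 9, σ(τ(2)) = σ(6) = 6, σ(τ(3)) = σ(1) = 7, σ(τ(4)) = σ(3) = 4, σ(τ(5)) = σ(7) = 8, σ(τ(6)) = σ(5) = 3, σ(τ(7)) = σ(8) = 2, σ(τ(8)) = σ(2) = 5, σ(τ(9)) = σ(9) = 1.
Hence στ = [9 6 7 4 8 3 2 5 1].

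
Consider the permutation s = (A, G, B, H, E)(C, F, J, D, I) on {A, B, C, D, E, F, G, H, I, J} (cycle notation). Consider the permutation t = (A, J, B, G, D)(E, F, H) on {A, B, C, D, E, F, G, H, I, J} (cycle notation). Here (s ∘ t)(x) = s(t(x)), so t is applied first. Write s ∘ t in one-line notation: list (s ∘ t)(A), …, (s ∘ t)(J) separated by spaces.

(s ∘ t)(x) = s(t(x)). Computing each image: s(t(A)) = s(J) = D, s(t(B)) = s(G) = B, s(t(C)) = s(C) = F, s(t(D)) = s(A) = G, s(t(E)) = s(F) = J, s(t(F)) = s(H) = E, s(t(G)) = s(D) = I, s(t(H)) = s(E) = A, s(t(I)) = s(I) = C, s(t(J)) = s(B) = H.
Hence s ∘ t = [D B F G J E I A C H].

D B F G J E I A C H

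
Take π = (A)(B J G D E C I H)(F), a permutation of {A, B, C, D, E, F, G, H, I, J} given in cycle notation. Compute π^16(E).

E

E lies in the 8-cycle (B J G D E C I H).
Since the cycle has length 8, π^16 acts on it the same as π^0 (16 mod 8 = 0).
So π^16(E) = E.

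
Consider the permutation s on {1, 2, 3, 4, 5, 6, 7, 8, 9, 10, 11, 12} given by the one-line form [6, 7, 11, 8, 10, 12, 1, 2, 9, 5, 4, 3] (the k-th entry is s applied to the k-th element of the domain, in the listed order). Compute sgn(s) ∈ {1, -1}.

In disjoint-cycle form the cycle lengths are 9, 2, 1.
A cycle is odd iff its length is even; s has 1 even-length cycle, so sgn(s) = (−1)^1 and s is odd.

-1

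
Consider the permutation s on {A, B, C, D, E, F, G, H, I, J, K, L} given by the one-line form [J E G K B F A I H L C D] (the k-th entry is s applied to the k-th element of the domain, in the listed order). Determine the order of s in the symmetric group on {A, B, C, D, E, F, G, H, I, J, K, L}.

14

Writing s as disjoint cycles, the cycle lengths are 7, 2, 2, 1.
The order of s is the least common multiple of its cycle lengths: lcm(7, 2, 2) = 14.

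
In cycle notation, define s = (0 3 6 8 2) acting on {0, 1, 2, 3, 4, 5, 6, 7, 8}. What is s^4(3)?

0

3 lies in the 5-cycle (0 3 6 8 2).
Advancing 4 steps from 3: 3 → 6 → 8 → 2 → 0.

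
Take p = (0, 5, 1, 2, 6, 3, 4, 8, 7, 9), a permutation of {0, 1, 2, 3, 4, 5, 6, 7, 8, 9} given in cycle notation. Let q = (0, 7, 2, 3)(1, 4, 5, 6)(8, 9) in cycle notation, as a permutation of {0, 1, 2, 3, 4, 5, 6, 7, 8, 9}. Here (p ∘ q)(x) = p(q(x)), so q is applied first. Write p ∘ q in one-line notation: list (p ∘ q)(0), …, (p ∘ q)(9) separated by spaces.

9 8 4 5 1 3 2 6 0 7

Chase each element through q then p: 0 → 7 → 9; 1 → 4 → 8; 2 → 3 → 4; 3 → 0 → 5; 4 → 5 → 1; 5 → 6 → 3; 6 → 1 → 2; 7 → 2 → 6; 8 → 9 → 0; 9 → 8 → 7.
So p ∘ q in one-line form is 9 8 4 5 1 3 2 6 0 7.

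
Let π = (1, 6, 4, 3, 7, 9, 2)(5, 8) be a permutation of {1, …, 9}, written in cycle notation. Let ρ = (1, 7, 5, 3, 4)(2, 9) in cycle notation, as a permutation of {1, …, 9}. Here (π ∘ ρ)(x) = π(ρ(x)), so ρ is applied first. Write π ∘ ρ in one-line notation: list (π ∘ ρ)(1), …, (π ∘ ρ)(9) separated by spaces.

(π ∘ ρ)(x) = π(ρ(x)). Computing each image: π(ρ(1)) = π(7) = 9, π(ρ(2)) = π(9) = 2, π(ρ(3)) = π(4) = 3, π(ρ(4)) = π(1) = 6, π(ρ(5)) = π(3) = 7, π(ρ(6)) = π(6) = 4, π(ρ(7)) = π(5) = 8, π(ρ(8)) = π(8) = 5, π(ρ(9)) = π(2) = 1.
Hence π ∘ ρ = [9 2 3 6 7 4 8 5 1].

9 2 3 6 7 4 8 5 1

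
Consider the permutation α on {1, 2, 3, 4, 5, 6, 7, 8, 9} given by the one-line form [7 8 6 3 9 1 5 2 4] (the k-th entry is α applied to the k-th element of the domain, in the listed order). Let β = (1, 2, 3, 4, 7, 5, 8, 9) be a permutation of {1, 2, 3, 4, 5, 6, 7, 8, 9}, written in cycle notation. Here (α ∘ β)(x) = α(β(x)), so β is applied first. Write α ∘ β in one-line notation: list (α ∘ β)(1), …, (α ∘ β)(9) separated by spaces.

8 6 3 5 2 1 9 4 7

(α ∘ β)(x) = α(β(x)). Computing each image: α(β(1)) = α(2) = 8, α(β(2)) = α(3) = 6, α(β(3)) = α(4) = 3, α(β(4)) = α(7) = 5, α(β(5)) = α(8) = 2, α(β(6)) = α(6) = 1, α(β(7)) = α(5) = 9, α(β(8)) = α(9) = 4, α(β(9)) = α(1) = 7.
Hence α ∘ β = [8 6 3 5 2 1 9 4 7].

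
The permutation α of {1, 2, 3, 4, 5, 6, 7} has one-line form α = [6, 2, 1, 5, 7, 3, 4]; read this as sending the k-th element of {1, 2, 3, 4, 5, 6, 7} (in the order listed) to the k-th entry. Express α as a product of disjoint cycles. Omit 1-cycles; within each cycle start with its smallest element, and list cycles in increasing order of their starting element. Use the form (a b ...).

Start at 1 and follow images: 1 → 6 → 3 → 1, giving the cycle (1 6 3).
Repeating from the next unused element and collecting all non-trivial cycles gives (1 6 3)(4 5 7).

(1 6 3)(4 5 7)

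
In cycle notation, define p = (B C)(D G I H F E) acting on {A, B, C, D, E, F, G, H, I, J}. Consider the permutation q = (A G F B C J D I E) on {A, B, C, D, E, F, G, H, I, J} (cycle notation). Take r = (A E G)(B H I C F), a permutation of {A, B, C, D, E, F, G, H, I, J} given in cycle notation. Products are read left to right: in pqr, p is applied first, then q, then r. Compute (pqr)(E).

C

Chase E: p(E) = D; q(D) = I; r(I) = C. Hence (pqr)(E) = C.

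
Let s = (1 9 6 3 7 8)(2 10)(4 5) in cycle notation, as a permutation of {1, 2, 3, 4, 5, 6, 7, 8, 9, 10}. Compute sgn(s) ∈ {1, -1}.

-1

The cycle lengths are 6, 2, 2.
A cycle is odd iff its length is even; s has 3 even-length cycles, so sgn(s) = (−1)^3 and s is odd.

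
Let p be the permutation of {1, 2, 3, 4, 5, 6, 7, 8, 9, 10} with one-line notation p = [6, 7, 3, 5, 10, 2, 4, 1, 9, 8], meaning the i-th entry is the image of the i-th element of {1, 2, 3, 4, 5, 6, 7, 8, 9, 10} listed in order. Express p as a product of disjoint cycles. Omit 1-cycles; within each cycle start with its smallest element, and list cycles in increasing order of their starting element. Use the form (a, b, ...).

(1, 6, 2, 7, 4, 5, 10, 8)

From 1: 1 → 6 → 2 → 7 → 4 → 5 → 10 → 8 → 1, closing the cycle (1, 6, 2, 7, 4, 5, 10, 8).
Repeating from the next unused element and collecting all non-trivial cycles gives (1, 6, 2, 7, 4, 5, 10, 8).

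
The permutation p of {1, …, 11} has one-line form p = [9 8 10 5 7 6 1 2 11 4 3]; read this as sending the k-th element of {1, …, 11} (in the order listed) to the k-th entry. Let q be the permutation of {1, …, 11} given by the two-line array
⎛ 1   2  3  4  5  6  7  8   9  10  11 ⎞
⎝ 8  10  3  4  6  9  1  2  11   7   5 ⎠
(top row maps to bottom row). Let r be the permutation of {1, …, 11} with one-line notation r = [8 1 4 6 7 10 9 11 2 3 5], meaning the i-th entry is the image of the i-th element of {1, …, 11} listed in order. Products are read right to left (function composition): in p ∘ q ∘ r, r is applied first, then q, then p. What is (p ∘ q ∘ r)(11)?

6

(p ∘ q ∘ r)(11) = p(q(r(11))). r(11) = 5, then q(5) = 6, then p(6) = 6, so the result is 6.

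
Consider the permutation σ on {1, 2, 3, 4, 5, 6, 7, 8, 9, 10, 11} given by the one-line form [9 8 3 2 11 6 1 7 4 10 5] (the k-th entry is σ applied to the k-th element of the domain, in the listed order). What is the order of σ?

6

Decomposing into disjoint cycles gives cycle lengths 6, 2, 1, 1, 1.
The order is lcm(6, 2) = 6.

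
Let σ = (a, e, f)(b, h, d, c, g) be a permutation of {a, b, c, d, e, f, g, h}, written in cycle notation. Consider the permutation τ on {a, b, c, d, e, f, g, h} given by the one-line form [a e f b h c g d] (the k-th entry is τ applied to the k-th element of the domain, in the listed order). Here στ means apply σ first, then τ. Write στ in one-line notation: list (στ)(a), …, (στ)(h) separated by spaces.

(στ)(x) = τ(σ(x)). Computing each image: τ(σ(a)) = τ(e) = h, τ(σ(b)) = τ(h) = d, τ(σ(c)) = τ(g) = g, τ(σ(d)) = τ(c) = f, τ(σ(e)) = τ(f) = c, τ(σ(f)) = τ(a) = a, τ(σ(g)) = τ(b) = e, τ(σ(h)) = τ(d) = b.
Hence στ = [h d g f c a e b].

h d g f c a e b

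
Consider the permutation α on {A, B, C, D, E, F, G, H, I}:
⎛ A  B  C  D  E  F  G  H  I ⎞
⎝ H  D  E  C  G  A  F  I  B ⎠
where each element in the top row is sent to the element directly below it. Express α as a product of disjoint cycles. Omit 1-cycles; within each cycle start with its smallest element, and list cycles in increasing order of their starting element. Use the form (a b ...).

(A H I B D C E G F)

From A: A → H → I → B → D → C → E → G → F → A, closing the cycle (A H I B D C E G F).
Repeating from the next unused element and collecting all non-trivial cycles gives (A H I B D C E G F).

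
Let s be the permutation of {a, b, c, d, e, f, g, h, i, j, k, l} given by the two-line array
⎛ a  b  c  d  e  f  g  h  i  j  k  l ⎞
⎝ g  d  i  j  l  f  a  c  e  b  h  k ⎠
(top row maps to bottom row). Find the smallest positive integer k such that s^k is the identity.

Decomposing into disjoint cycles gives cycle lengths 6, 3, 2, 1.
Since disjoint cycles commute, ord(s) = lcm(6, 3, 2) = 6.

6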